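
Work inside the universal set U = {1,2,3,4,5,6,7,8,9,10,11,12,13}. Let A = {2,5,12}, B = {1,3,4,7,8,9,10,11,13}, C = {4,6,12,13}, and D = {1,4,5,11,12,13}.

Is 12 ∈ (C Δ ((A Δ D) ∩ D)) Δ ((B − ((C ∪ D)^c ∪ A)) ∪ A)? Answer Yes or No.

No

12 ∈ A and 12 ∈ D, so 12 ∉ A Δ D
12 ∉ (A Δ D) and 12 ∈ D, so 12 ∉ (A Δ D) ∩ D
12 ∈ C and 12 ∉ ((A Δ D) ∩ D), so 12 ∈ C Δ ((A Δ D) ∩ D)
12 ∈ C and 12 ∈ D, so 12 ∈ C ∪ D
12 ∉ (C ∪ D)^c since 12 ∈ (C ∪ D)
12 ∉ (C ∪ D)^c and 12 ∈ A, so 12 ∈ (C ∪ D)^c ∪ A
12 ∉ B and 12 ∈ ((C ∪ D)^c ∪ A), so 12 ∉ B − ((C ∪ D)^c ∪ A)
12 ∉ (B − ((C ∪ D)^c ∪ A)) and 12 ∈ A, so 12 ∈ (B − ((C ∪ D)^c ∪ A)) ∪ A
12 ∈ (C Δ ((A Δ D) ∩ D)) and 12 ∈ ((B − ((C ∪ D)^c ∪ A)) ∪ A), so 12 ∉ (C Δ ((A Δ D) ∩ D)) Δ ((B − ((C ∪ D)^c ∪ A)) ∪ A)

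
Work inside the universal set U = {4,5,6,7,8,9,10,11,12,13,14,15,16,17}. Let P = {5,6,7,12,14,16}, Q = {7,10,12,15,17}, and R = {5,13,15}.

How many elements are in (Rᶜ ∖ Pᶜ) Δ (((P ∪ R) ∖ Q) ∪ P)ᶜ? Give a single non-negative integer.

Rᶜ = {4,6,7,8,9,10,11,12,14,16,17}
Pᶜ = {4,8,9,10,11,13,15,17}
Rᶜ ∖ Pᶜ = {6,7,12,14,16}
P ∪ R = {5,6,7,12,13,14,15,16}
(P ∪ R) ∖ Q = {5,6,13,14,16}
((P ∪ R) ∖ Q) ∪ P = {5,6,7,12,13,14,16}
(((P ∪ R) ∖ Q) ∪ P)ᶜ = {4,8,9,10,11,15,17}
(Rᶜ ∖ Pᶜ) Δ (((P ∪ R) ∖ Q) ∪ P)ᶜ = {4,6,7,8,9,10,11,12,14,15,16,17}
|(Rᶜ ∖ Pᶜ) Δ (((P ∪ R) ∖ Q) ∪ P)ᶜ| = 12

12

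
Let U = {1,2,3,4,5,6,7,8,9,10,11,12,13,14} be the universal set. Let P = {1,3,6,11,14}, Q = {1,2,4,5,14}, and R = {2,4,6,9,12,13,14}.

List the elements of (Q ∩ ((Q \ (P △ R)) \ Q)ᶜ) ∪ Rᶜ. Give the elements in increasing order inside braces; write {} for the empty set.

P △ R = {1,2,3,4,9,11,12,13}
Q \ (P △ R) = {5,14}
(Q \ (P △ R)) \ Q = {}
((Q \ (P △ R)) \ Q)ᶜ = {1,2,3,4,5,6,7,8,9,10,11,12,13,14}
Q ∩ ((Q \ (P △ R)) \ Q)ᶜ = {1,2,4,5,14}
Rᶜ = {1,3,5,7,8,10,11}
(Q ∩ ((Q \ (P △ R)) \ Q)ᶜ) ∪ Rᶜ = {1,2,3,4,5,7,8,10,11,14}

{1,2,3,4,5,7,8,10,11,14}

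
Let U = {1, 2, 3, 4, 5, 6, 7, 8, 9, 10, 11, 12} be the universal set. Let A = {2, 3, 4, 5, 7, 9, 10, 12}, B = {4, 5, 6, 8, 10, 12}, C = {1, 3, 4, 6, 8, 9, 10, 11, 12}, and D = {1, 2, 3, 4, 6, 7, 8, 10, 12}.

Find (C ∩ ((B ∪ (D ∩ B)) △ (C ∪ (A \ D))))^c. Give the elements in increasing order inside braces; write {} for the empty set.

D ∩ B = {4, 6, 8, 10, 12}
B ∪ (D ∩ B) = {4, 5, 6, 8, 10, 12}
A \ D = {5, 9}
C ∪ (A \ D) = {1, 3, 4, 5, 6, 8, 9, 10, 11, 12}
(B ∪ (D ∩ B)) △ (C ∪ (A \ D)) = {1, 3, 9, 11}
C ∩ ((B ∪ (D ∩ B)) △ (C ∪ (A \ D))) = {1, 3, 9, 11}
(C ∩ ((B ∪ (D ∩ B)) △ (C ∪ (A \ D))))^c = {2, 4, 5, 6, 7, 8, 10, 12}

{2, 4, 5, 6, 7, 8, 10, 12}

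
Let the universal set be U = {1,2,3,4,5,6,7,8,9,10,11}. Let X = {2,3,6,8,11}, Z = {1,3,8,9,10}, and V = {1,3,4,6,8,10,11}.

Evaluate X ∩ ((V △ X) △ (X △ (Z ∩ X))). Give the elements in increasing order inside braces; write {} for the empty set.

V △ X = {1,2,4,10}
Z ∩ X = {3,8}
X △ (Z ∩ X) = {2,6,11}
(V △ X) △ (X △ (Z ∩ X)) = {1,4,6,10,11}
X ∩ ((V △ X) △ (X △ (Z ∩ X))) = {6,11}

{6,11}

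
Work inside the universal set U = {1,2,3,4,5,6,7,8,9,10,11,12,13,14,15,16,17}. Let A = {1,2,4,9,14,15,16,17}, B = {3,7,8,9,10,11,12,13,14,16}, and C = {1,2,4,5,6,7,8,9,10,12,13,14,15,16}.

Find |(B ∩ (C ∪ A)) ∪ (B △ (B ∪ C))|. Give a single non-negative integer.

C ∪ A = {1,2,4,5,6,7,8,9,10,12,13,14,15,16,17}
B ∩ (C ∪ A) = {7,8,9,10,12,13,14,16}
B ∪ C = {1,2,3,4,5,6,7,8,9,10,11,12,13,14,15,16}
B △ (B ∪ C) = {1,2,4,5,6,15}
(B ∩ (C ∪ A)) ∪ (B △ (B ∪ C)) = {1,2,4,5,6,7,8,9,10,12,13,14,15,16}
|(B ∩ (C ∪ A)) ∪ (B △ (B ∪ C))| = 14

14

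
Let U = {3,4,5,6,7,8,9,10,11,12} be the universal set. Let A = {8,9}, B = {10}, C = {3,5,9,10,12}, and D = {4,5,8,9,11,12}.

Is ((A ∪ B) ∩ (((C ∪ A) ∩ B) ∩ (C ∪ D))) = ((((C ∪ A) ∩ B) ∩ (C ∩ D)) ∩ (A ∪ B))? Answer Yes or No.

A ∪ B = {8,9,10}
C ∪ A = {3,5,8,9,10,12}
(C ∪ A) ∩ B = {10}
C ∪ D = {3,4,5,8,9,10,11,12}
((C ∪ A) ∩ B) ∩ (C ∪ D) = {10}
(A ∪ B) ∩ (((C ∪ A) ∩ B) ∩ (C ∪ D)) = {10}
C ∩ D = {5,9,12}
((C ∪ A) ∩ B) ∩ (C ∩ D) = {}
(((C ∪ A) ∩ B) ∩ (C ∩ D)) ∩ (A ∪ B) = {}
10 ∈ (A ∪ B) ∩ (((C ∪ A) ∩ B) ∩ (C ∪ D)) but 10 ∉ (((C ∪ A) ∩ B) ∩ (C ∩ D)) ∩ (A ∪ B), so they differ.

No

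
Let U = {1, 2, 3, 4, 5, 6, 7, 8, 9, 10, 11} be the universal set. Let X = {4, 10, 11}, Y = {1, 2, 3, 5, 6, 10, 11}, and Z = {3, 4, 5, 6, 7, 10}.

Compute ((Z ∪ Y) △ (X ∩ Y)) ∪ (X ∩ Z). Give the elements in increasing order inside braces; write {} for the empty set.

{1, 2, 3, 4, 5, 6, 7, 10}

Z ∪ Y = {1, 2, 3, 4, 5, 6, 7, 10, 11}
X ∩ Y = {10, 11}
(Z ∪ Y) △ (X ∩ Y) = {1, 2, 3, 4, 5, 6, 7}
X ∩ Z = {4, 10}
((Z ∪ Y) △ (X ∩ Y)) ∪ (X ∩ Z) = {1, 2, 3, 4, 5, 6, 7, 10}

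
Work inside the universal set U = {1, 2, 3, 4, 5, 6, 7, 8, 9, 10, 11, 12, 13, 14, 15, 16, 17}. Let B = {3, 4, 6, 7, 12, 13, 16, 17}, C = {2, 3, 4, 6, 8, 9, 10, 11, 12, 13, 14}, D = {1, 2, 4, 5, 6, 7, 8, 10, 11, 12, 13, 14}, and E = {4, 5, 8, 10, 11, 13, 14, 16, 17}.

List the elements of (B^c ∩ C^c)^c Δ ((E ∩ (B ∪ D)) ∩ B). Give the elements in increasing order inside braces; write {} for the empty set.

B^c = {1, 2, 5, 8, 9, 10, 11, 14, 15}
C^c = {1, 5, 7, 15, 16, 17}
B^c ∩ C^c = {1, 5, 15}
(B^c ∩ C^c)^c = {2, 3, 4, 6, 7, 8, 9, 10, 11, 12, 13, 14, 16, 17}
B ∪ D = {1, 2, 3, 4, 5, 6, 7, 8, 10, 11, 12, 13, 14, 16, 17}
E ∩ (B ∪ D) = {4, 5, 8, 10, 11, 13, 14, 16, 17}
(E ∩ (B ∪ D)) ∩ B = {4, 13, 16, 17}
(B^c ∩ C^c)^c Δ ((E ∩ (B ∪ D)) ∩ B) = {2, 3, 6, 7, 8, 9, 10, 11, 12, 14}

{2, 3, 6, 7, 8, 9, 10, 11, 12, 14}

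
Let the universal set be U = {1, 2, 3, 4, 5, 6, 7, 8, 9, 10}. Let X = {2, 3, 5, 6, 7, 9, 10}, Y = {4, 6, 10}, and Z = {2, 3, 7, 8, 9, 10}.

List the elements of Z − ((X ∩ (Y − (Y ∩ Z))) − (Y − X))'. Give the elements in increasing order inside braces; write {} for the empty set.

Y ∩ Z = {10}
Y − (Y ∩ Z) = {4, 6}
X ∩ (Y − (Y ∩ Z)) = {6}
Y − X = {4}
(X ∩ (Y − (Y ∩ Z))) − (Y − X) = {6}
((X ∩ (Y − (Y ∩ Z))) − (Y − X))' = {1, 2, 3, 4, 5, 7, 8, 9, 10}
Z − ((X ∩ (Y − (Y ∩ Z))) − (Y − X))' = {}

{}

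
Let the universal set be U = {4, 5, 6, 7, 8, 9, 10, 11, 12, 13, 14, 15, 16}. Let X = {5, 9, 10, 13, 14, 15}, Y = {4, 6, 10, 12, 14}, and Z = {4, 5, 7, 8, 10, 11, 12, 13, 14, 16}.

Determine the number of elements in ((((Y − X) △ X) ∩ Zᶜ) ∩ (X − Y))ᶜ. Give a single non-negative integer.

Y − X = {4, 6, 12}
(Y − X) △ X = {4, 5, 6, 9, 10, 12, 13, 14, 15}
Zᶜ = {6, 9, 15}
((Y − X) △ X) ∩ Zᶜ = {6, 9, 15}
X − Y = {5, 9, 13, 15}
(((Y − X) △ X) ∩ Zᶜ) ∩ (X − Y) = {9, 15}
((((Y − X) △ X) ∩ Zᶜ) ∩ (X − Y))ᶜ = {4, 5, 6, 7, 8, 10, 11, 12, 13, 14, 16}
|((((Y − X) △ X) ∩ Zᶜ) ∩ (X − Y))ᶜ| = 11

11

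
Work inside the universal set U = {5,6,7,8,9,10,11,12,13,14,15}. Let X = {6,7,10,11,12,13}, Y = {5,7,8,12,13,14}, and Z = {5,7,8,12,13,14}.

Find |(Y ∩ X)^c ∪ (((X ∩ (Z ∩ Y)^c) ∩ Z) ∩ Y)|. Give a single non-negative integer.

Y ∩ X = {7,12,13}
(Y ∩ X)^c = {5,6,8,9,10,11,14,15}
Z ∩ Y = {5,7,8,12,13,14}
(Z ∩ Y)^c = {6,9,10,11,15}
X ∩ (Z ∩ Y)^c = {6,10,11}
(X ∩ (Z ∩ Y)^c) ∩ Z = {}
((X ∩ (Z ∩ Y)^c) ∩ Z) ∩ Y = {}
(Y ∩ X)^c ∪ (((X ∩ (Z ∩ Y)^c) ∩ Z) ∩ Y) = {5,6,8,9,10,11,14,15}
|(Y ∩ X)^c ∪ (((X ∩ (Z ∩ Y)^c) ∩ Z) ∩ Y)| = 8

8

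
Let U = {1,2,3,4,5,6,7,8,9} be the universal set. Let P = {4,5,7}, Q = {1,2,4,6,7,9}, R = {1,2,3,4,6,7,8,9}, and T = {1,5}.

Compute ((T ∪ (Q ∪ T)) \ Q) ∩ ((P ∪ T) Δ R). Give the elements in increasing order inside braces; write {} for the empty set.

Q ∪ T = {1,2,4,5,6,7,9}
T ∪ (Q ∪ T) = {1,2,4,5,6,7,9}
(T ∪ (Q ∪ T)) \ Q = {5}
P ∪ T = {1,4,5,7}
(P ∪ T) Δ R = {2,3,5,6,8,9}
((T ∪ (Q ∪ T)) \ Q) ∩ ((P ∪ T) Δ R) = {5}

{5}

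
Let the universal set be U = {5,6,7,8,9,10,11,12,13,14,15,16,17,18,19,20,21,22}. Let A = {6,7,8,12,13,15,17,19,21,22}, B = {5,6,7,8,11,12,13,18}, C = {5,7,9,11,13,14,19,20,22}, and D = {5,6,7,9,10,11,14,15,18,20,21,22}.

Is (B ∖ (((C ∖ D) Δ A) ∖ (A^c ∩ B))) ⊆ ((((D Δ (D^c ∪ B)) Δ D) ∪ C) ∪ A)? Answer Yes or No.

C ∖ D = {13,19}
(C ∖ D) Δ A = {6,7,8,12,15,17,21,22}
A^c = {5,9,10,11,14,16,18,20}
A^c ∩ B = {5,11,18}
((C ∖ D) Δ A) ∖ (A^c ∩ B) = {6,7,8,12,15,17,21,22}
B ∖ (((C ∖ D) Δ A) ∖ (A^c ∩ B)) = {5,11,13,18}
D^c = {8,12,13,16,17,19}
D^c ∪ B = {5,6,7,8,11,12,13,16,17,18,19}
D Δ (D^c ∪ B) = {8,9,10,12,13,14,15,16,17,19,20,21,22}
(D Δ (D^c ∪ B)) Δ D = {5,6,7,8,11,12,13,16,17,18,19}
((D Δ (D^c ∪ B)) Δ D) ∪ C = {5,6,7,8,9,11,12,13,14,16,17,18,19,20,22}
(((D Δ (D^c ∪ B)) Δ D) ∪ C) ∪ A = {5,6,7,8,9,11,12,13,14,15,16,17,18,19,20,21,22}
Every element of {5,11,13,18} is in {5,6,7,8,9,11,12,13,14,15,16,17,18,19,20,21,22}, so B ∖ (((C ∖ D) Δ A) ∖ (A^c ∩ B)) ⊆ (((D Δ (D^c ∪ B)) Δ D) ∪ C) ∪ A.

Yes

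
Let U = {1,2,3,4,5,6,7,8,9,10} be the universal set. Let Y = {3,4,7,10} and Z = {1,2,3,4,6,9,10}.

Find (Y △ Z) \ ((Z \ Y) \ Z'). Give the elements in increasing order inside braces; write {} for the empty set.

Y △ Z = {1,2,6,7,9}
Z \ Y = {1,2,6,9}
Z' = {5,7,8}
(Z \ Y) \ Z' = {1,2,6,9}
(Y △ Z) \ ((Z \ Y) \ Z') = {7}

{7}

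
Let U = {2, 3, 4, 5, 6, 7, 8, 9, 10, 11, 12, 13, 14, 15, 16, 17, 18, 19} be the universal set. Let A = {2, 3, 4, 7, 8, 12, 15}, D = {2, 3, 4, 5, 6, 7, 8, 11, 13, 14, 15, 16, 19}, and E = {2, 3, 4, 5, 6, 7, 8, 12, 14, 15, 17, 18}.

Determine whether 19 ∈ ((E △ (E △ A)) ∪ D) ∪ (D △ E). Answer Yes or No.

19 ∉ E and 19 ∉ A, so 19 ∉ E △ A
19 ∉ E and 19 ∉ (E △ A), so 19 ∉ E △ (E △ A)
19 ∉ (E △ (E △ A)) and 19 ∈ D, so 19 ∈ (E △ (E △ A)) ∪ D
19 ∈ D and 19 ∉ E, so 19 ∈ D △ E
19 ∈ ((E △ (E △ A)) ∪ D) and 19 ∈ (D △ E), so 19 ∈ ((E △ (E △ A)) ∪ D) ∪ (D △ E)

Yes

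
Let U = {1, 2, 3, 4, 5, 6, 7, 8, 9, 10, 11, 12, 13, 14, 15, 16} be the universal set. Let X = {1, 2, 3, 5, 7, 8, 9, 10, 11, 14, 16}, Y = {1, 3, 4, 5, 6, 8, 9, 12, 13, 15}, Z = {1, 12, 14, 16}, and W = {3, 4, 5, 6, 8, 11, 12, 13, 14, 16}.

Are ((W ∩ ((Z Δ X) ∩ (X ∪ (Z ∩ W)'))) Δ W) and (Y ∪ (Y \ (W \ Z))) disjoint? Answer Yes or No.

No

Z Δ X = {2, 3, 5, 7, 8, 9, 10, 11, 12}
Z ∩ W = {12, 14, 16}
(Z ∩ W)' = {1, 2, 3, 4, 5, 6, 7, 8, 9, 10, 11, 13, 15}
X ∪ (Z ∩ W)' = {1, 2, 3, 4, 5, 6, 7, 8, 9, 10, 11, 13, 14, 15, 16}
(Z Δ X) ∩ (X ∪ (Z ∩ W)') = {2, 3, 5, 7, 8, 9, 10, 11}
W ∩ ((Z Δ X) ∩ (X ∪ (Z ∩ W)')) = {3, 5, 8, 11}
(W ∩ ((Z Δ X) ∩ (X ∪ (Z ∩ W)'))) Δ W = {4, 6, 12, 13, 14, 16}
W \ Z = {3, 4, 5, 6, 8, 11, 13}
Y \ (W \ Z) = {1, 9, 12, 15}
Y ∪ (Y \ (W \ Z)) = {1, 3, 4, 5, 6, 8, 9, 12, 13, 15}
4 lies in both, so they are not disjoint.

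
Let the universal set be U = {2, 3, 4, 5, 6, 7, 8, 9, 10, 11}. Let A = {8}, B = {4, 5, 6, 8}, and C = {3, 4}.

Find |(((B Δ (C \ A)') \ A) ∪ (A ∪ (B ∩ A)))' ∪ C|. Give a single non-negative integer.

4

C \ A = {3, 4}
(C \ A)' = {2, 5, 6, 7, 8, 9, 10, 11}
B Δ (C \ A)' = {2, 4, 7, 9, 10, 11}
(B Δ (C \ A)') \ A = {2, 4, 7, 9, 10, 11}
B ∩ A = {8}
A ∪ (B ∩ A) = {8}
((B Δ (C \ A)') \ A) ∪ (A ∪ (B ∩ A)) = {2, 4, 7, 8, 9, 10, 11}
(((B Δ (C \ A)') \ A) ∪ (A ∪ (B ∩ A)))' = {3, 5, 6}
(((B Δ (C \ A)') \ A) ∪ (A ∪ (B ∩ A)))' ∪ C = {3, 4, 5, 6}
|(((B Δ (C \ A)') \ A) ∪ (A ∪ (B ∩ A)))' ∪ C| = 4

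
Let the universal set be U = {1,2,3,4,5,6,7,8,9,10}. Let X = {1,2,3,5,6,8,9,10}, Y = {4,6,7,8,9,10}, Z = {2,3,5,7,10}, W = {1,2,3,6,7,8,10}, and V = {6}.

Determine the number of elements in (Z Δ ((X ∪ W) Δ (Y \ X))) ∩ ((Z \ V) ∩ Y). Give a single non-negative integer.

1

X ∪ W = {1,2,3,5,6,7,8,9,10}
Y \ X = {4,7}
(X ∪ W) Δ (Y \ X) = {1,2,3,4,5,6,8,9,10}
Z Δ ((X ∪ W) Δ (Y \ X)) = {1,4,6,7,8,9}
Z \ V = {2,3,5,7,10}
(Z \ V) ∩ Y = {7,10}
(Z Δ ((X ∪ W) Δ (Y \ X))) ∩ ((Z \ V) ∩ Y) = {7}
|(Z Δ ((X ∪ W) Δ (Y \ X))) ∩ ((Z \ V) ∩ Y)| = 1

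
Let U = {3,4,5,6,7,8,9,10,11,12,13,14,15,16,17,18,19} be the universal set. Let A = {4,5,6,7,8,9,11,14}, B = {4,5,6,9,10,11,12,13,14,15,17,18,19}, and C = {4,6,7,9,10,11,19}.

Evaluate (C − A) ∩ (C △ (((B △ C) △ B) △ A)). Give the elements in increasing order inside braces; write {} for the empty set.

C − A = {10,19}
B △ C = {5,7,12,13,14,15,17,18}
(B △ C) △ B = {4,6,7,9,10,11,19}
((B △ C) △ B) △ A = {5,8,10,14,19}
C △ (((B △ C) △ B) △ A) = {4,5,6,7,8,9,11,14}
(C − A) ∩ (C △ (((B △ C) △ B) △ A)) = {}

{}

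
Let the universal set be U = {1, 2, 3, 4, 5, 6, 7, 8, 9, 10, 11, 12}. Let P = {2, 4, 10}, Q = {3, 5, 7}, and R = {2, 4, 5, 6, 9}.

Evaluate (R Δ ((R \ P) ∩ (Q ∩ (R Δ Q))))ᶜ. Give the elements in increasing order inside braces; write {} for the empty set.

{1, 3, 7, 8, 10, 11, 12}

R \ P = {5, 6, 9}
R Δ Q = {2, 3, 4, 6, 7, 9}
Q ∩ (R Δ Q) = {3, 7}
(R \ P) ∩ (Q ∩ (R Δ Q)) = {}
R Δ ((R \ P) ∩ (Q ∩ (R Δ Q))) = {2, 4, 5, 6, 9}
(R Δ ((R \ P) ∩ (Q ∩ (R Δ Q))))ᶜ = {1, 3, 7, 8, 10, 11, 12}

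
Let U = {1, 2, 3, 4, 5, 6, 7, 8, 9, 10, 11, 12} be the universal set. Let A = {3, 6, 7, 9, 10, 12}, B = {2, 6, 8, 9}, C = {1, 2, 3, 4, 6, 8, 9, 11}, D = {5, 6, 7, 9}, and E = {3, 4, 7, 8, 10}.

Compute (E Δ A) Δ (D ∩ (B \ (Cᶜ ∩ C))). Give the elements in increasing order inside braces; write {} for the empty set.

E Δ A = {4, 6, 8, 9, 12}
Cᶜ = {5, 7, 10, 12}
Cᶜ ∩ C = {}
B \ (Cᶜ ∩ C) = {2, 6, 8, 9}
D ∩ (B \ (Cᶜ ∩ C)) = {6, 9}
(E Δ A) Δ (D ∩ (B \ (Cᶜ ∩ C))) = {4, 8, 12}

{4, 8, 12}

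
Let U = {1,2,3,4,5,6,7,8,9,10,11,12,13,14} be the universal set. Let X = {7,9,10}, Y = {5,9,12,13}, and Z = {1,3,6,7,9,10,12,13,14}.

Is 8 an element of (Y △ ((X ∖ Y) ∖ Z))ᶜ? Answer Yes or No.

Yes

8 ∉ X and 8 ∉ Y, so 8 ∉ X ∖ Y
8 ∉ (X ∖ Y) and 8 ∉ Z, so 8 ∉ (X ∖ Y) ∖ Z
8 ∉ Y and 8 ∉ ((X ∖ Y) ∖ Z), so 8 ∉ Y △ ((X ∖ Y) ∖ Z)
8 ∈ (Y △ ((X ∖ Y) ∖ Z))ᶜ since 8 ∉ (Y △ ((X ∖ Y) ∖ Z))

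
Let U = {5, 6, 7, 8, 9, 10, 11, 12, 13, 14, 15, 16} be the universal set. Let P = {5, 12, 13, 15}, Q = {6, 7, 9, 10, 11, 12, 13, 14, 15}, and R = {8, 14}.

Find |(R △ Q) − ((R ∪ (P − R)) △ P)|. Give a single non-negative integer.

8

R △ Q = {6, 7, 8, 9, 10, 11, 12, 13, 15}
P − R = {5, 12, 13, 15}
R ∪ (P − R) = {5, 8, 12, 13, 14, 15}
(R ∪ (P − R)) △ P = {8, 14}
(R △ Q) − ((R ∪ (P − R)) △ P) = {6, 7, 9, 10, 11, 12, 13, 15}
|(R △ Q) − ((R ∪ (P − R)) △ P)| = 8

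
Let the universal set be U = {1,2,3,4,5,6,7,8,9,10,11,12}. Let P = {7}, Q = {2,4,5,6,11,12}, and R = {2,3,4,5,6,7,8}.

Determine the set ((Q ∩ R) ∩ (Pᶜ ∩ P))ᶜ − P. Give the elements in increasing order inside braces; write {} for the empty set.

Q ∩ R = {2,4,5,6}
Pᶜ = {1,2,3,4,5,6,8,9,10,11,12}
Pᶜ ∩ P = {}
(Q ∩ R) ∩ (Pᶜ ∩ P) = {}
((Q ∩ R) ∩ (Pᶜ ∩ P))ᶜ = {1,2,3,4,5,6,7,8,9,10,11,12}
((Q ∩ R) ∩ (Pᶜ ∩ P))ᶜ − P = {1,2,3,4,5,6,8,9,10,11,12}

{1,2,3,4,5,6,8,9,10,11,12}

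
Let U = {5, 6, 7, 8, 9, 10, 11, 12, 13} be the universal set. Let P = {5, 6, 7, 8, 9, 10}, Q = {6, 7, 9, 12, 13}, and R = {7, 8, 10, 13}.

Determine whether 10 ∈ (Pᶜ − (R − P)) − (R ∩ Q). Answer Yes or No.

No

10 ∈ P, so 10 ∉ Pᶜ
10 ∈ R and 10 ∈ P, so 10 ∉ R − P
10 ∉ Pᶜ and 10 ∉ (R − P), so 10 ∉ Pᶜ − (R − P)
10 ∈ R and 10 ∉ Q, so 10 ∉ R ∩ Q
10 ∉ (Pᶜ − (R − P)) and 10 ∉ (R ∩ Q), so 10 ∉ (Pᶜ − (R − P)) − (R ∩ Q)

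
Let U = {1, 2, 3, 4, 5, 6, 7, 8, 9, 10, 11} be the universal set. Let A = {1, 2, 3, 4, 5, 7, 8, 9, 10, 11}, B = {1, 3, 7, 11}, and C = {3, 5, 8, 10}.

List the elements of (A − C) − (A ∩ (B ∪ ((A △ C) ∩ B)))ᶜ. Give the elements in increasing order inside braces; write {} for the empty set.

{1, 7, 11}

A − C = {1, 2, 4, 7, 9, 11}
A △ C = {1, 2, 4, 7, 9, 11}
(A △ C) ∩ B = {1, 7, 11}
B ∪ ((A △ C) ∩ B) = {1, 3, 7, 11}
A ∩ (B ∪ ((A △ C) ∩ B)) = {1, 3, 7, 11}
(A ∩ (B ∪ ((A △ C) ∩ B)))ᶜ = {2, 4, 5, 6, 8, 9, 10}
(A − C) − (A ∩ (B ∪ ((A △ C) ∩ B)))ᶜ = {1, 7, 11}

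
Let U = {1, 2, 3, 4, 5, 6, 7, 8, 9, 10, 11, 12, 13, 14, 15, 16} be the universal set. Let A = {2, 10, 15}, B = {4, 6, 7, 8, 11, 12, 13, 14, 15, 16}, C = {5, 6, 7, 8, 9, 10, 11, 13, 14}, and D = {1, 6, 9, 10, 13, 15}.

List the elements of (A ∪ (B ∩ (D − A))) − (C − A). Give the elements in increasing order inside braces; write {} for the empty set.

D − A = {1, 6, 9, 13}
B ∩ (D − A) = {6, 13}
A ∪ (B ∩ (D − A)) = {2, 6, 10, 13, 15}
C − A = {5, 6, 7, 8, 9, 11, 13, 14}
(A ∪ (B ∩ (D − A))) − (C − A) = {2, 10, 15}

{2, 10, 15}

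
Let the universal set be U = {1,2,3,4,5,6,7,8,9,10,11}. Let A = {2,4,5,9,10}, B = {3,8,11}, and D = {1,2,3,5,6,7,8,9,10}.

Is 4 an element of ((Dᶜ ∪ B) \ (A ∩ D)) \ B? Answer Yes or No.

4 ∉ D, so 4 ∈ Dᶜ
4 ∈ Dᶜ and 4 ∉ B, so 4 ∈ Dᶜ ∪ B
4 ∈ A and 4 ∉ D, so 4 ∉ A ∩ D
4 ∈ (Dᶜ ∪ B) and 4 ∉ (A ∩ D), so 4 ∈ (Dᶜ ∪ B) \ (A ∩ D)
4 ∈ ((Dᶜ ∪ B) \ (A ∩ D)) and 4 ∉ B, so 4 ∈ ((Dᶜ ∪ B) \ (A ∩ D)) \ B

Yes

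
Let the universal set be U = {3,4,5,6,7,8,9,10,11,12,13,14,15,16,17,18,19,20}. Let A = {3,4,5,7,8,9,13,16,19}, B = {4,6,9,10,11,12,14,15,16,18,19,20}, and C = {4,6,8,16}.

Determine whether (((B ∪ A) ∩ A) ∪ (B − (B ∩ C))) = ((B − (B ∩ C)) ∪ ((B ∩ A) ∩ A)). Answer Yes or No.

No

B ∪ A = {3,4,5,6,7,8,9,10,11,12,13,14,15,16,18,19,20}
(B ∪ A) ∩ A = {3,4,5,7,8,9,13,16,19}
B ∩ C = {4,6,16}
B − (B ∩ C) = {9,10,11,12,14,15,18,19,20}
((B ∪ A) ∩ A) ∪ (B − (B ∩ C)) = {3,4,5,7,8,9,10,11,12,13,14,15,16,18,19,20}
B ∩ A = {4,9,16,19}
(B ∩ A) ∩ A = {4,9,16,19}
(B − (B ∩ C)) ∪ ((B ∩ A) ∩ A) = {4,9,10,11,12,14,15,16,18,19,20}
3 ∈ ((B ∪ A) ∩ A) ∪ (B − (B ∩ C)) but 3 ∉ (B − (B ∩ C)) ∪ ((B ∩ A) ∩ A), so they differ.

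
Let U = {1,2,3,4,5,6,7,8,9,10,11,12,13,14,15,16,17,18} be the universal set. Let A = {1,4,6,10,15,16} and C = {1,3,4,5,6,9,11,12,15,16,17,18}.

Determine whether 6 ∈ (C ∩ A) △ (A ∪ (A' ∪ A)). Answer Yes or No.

6 ∈ C and 6 ∈ A, so 6 ∈ C ∩ A
6 ∈ A, so 6 ∉ A'
6 ∉ A' and 6 ∈ A, so 6 ∈ A' ∪ A
6 ∈ A and 6 ∈ (A' ∪ A), so 6 ∈ A ∪ (A' ∪ A)
6 ∈ (C ∩ A) and 6 ∈ (A ∪ (A' ∪ A)), so 6 ∉ (C ∩ A) △ (A ∪ (A' ∪ A))

No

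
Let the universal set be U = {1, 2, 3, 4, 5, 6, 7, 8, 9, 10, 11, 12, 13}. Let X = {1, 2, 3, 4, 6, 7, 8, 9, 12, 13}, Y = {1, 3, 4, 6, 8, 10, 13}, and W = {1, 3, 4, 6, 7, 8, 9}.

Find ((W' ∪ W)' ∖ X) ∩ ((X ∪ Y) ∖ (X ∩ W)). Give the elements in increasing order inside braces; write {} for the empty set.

{}

W' = {2, 5, 10, 11, 12, 13}
W' ∪ W = {1, 2, 3, 4, 5, 6, 7, 8, 9, 10, 11, 12, 13}
(W' ∪ W)' = {}
(W' ∪ W)' ∖ X = {}
X ∪ Y = {1, 2, 3, 4, 6, 7, 8, 9, 10, 12, 13}
X ∩ W = {1, 3, 4, 6, 7, 8, 9}
(X ∪ Y) ∖ (X ∩ W) = {2, 10, 12, 13}
((W' ∪ W)' ∖ X) ∩ ((X ∪ Y) ∖ (X ∩ W)) = {}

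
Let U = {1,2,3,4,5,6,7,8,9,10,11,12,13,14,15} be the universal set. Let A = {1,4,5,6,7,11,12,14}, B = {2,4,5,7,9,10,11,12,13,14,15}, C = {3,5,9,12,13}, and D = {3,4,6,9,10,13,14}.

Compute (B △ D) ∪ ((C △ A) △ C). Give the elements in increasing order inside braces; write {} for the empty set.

B △ D = {2,3,5,6,7,11,12,15}
C △ A = {1,3,4,6,7,9,11,13,14}
(C △ A) △ C = {1,4,5,6,7,11,12,14}
(B △ D) ∪ ((C △ A) △ C) = {1,2,3,4,5,6,7,11,12,14,15}

{1,2,3,4,5,6,7,11,12,14,15}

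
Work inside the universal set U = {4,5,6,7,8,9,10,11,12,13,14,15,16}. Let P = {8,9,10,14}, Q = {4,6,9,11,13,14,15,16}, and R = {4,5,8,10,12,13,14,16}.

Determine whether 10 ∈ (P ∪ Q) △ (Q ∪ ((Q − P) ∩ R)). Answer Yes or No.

Yes

10 ∈ P and 10 ∉ Q, so 10 ∈ P ∪ Q
10 ∉ Q and 10 ∈ P, so 10 ∉ Q − P
10 ∉ (Q − P) and 10 ∈ R, so 10 ∉ (Q − P) ∩ R
10 ∉ Q and 10 ∉ ((Q − P) ∩ R), so 10 ∉ Q ∪ ((Q − P) ∩ R)
10 ∈ (P ∪ Q) and 10 ∉ (Q ∪ ((Q − P) ∩ R)), so 10 ∈ (P ∪ Q) △ (Q ∪ ((Q − P) ∩ R))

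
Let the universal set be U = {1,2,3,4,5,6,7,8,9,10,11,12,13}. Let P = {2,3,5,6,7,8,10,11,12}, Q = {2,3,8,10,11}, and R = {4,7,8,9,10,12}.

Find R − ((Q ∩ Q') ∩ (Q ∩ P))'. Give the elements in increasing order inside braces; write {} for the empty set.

{}

Q' = {1,4,5,6,7,9,12,13}
Q ∩ Q' = {}
Q ∩ P = {2,3,8,10,11}
(Q ∩ Q') ∩ (Q ∩ P) = {}
((Q ∩ Q') ∩ (Q ∩ P))' = {1,2,3,4,5,6,7,8,9,10,11,12,13}
R − ((Q ∩ Q') ∩ (Q ∩ P))' = {}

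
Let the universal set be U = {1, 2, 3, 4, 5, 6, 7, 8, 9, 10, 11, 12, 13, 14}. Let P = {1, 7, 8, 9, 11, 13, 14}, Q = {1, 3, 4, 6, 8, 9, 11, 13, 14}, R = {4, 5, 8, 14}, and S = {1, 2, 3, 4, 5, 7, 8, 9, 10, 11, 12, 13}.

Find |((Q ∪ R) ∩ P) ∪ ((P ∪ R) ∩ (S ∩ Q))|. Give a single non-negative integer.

7

Q ∪ R = {1, 3, 4, 5, 6, 8, 9, 11, 13, 14}
(Q ∪ R) ∩ P = {1, 8, 9, 11, 13, 14}
P ∪ R = {1, 4, 5, 7, 8, 9, 11, 13, 14}
S ∩ Q = {1, 3, 4, 8, 9, 11, 13}
(P ∪ R) ∩ (S ∩ Q) = {1, 4, 8, 9, 11, 13}
((Q ∪ R) ∩ P) ∪ ((P ∪ R) ∩ (S ∩ Q)) = {1, 4, 8, 9, 11, 13, 14}
|((Q ∪ R) ∩ P) ∪ ((P ∪ R) ∩ (S ∩ Q))| = 7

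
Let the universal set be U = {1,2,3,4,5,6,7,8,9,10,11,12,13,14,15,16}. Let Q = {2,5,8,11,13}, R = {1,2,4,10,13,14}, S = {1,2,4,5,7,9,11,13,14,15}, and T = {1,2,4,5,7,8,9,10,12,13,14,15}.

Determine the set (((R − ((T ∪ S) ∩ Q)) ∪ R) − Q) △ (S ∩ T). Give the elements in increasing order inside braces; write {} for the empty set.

T ∪ S = {1,2,4,5,7,8,9,10,11,12,13,14,15}
(T ∪ S) ∩ Q = {2,5,8,11,13}
R − ((T ∪ S) ∩ Q) = {1,4,10,14}
(R − ((T ∪ S) ∩ Q)) ∪ R = {1,2,4,10,13,14}
((R − ((T ∪ S) ∩ Q)) ∪ R) − Q = {1,4,10,14}
S ∩ T = {1,2,4,5,7,9,13,14,15}
(((R − ((T ∪ S) ∩ Q)) ∪ R) − Q) △ (S ∩ T) = {2,5,7,9,10,13,15}

{2,5,7,9,10,13,15}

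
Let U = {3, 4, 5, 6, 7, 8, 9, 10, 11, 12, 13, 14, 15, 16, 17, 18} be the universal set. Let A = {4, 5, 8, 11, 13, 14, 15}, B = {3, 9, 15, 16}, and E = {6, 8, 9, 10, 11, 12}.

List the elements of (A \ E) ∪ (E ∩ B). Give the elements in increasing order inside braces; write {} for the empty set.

{4, 5, 9, 13, 14, 15}

A \ E = {4, 5, 13, 14, 15}
E ∩ B = {9}
(A \ E) ∪ (E ∩ B) = {4, 5, 9, 13, 14, 15}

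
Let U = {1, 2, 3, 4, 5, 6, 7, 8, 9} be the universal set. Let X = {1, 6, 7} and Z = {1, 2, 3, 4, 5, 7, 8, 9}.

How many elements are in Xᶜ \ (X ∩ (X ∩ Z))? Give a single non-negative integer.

6

Xᶜ = {2, 3, 4, 5, 8, 9}
X ∩ Z = {1, 7}
X ∩ (X ∩ Z) = {1, 7}
Xᶜ \ (X ∩ (X ∩ Z)) = {2, 3, 4, 5, 8, 9}
|Xᶜ \ (X ∩ (X ∩ Z))| = 6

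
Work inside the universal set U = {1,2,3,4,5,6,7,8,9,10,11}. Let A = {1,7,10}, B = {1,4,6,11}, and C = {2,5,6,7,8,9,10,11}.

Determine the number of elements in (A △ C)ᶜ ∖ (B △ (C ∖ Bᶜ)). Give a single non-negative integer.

A △ C = {1,2,5,6,8,9,11}
(A △ C)ᶜ = {3,4,7,10}
Bᶜ = {2,3,5,7,8,9,10}
C ∖ Bᶜ = {6,11}
B △ (C ∖ Bᶜ) = {1,4}
(A △ C)ᶜ ∖ (B △ (C ∖ Bᶜ)) = {3,7,10}
|(A △ C)ᶜ ∖ (B △ (C ∖ Bᶜ))| = 3

3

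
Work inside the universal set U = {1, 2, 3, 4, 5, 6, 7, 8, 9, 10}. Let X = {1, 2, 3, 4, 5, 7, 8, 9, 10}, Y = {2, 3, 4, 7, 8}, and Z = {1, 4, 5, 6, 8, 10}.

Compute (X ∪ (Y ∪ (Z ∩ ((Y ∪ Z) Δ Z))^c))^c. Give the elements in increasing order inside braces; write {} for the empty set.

{}

Y ∪ Z = {1, 2, 3, 4, 5, 6, 7, 8, 10}
(Y ∪ Z) Δ Z = {2, 3, 7}
Z ∩ ((Y ∪ Z) Δ Z) = {}
(Z ∩ ((Y ∪ Z) Δ Z))^c = {1, 2, 3, 4, 5, 6, 7, 8, 9, 10}
Y ∪ (Z ∩ ((Y ∪ Z) Δ Z))^c = {1, 2, 3, 4, 5, 6, 7, 8, 9, 10}
X ∪ (Y ∪ (Z ∩ ((Y ∪ Z) Δ Z))^c) = {1, 2, 3, 4, 5, 6, 7, 8, 9, 10}
(X ∪ (Y ∪ (Z ∩ ((Y ∪ Z) Δ Z))^c))^c = {}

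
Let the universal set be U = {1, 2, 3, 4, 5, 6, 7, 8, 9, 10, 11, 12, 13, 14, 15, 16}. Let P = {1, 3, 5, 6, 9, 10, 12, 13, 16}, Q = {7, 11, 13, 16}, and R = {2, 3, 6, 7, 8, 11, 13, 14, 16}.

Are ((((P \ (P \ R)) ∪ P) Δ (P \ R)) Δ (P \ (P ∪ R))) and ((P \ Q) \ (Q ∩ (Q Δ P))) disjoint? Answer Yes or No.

P \ R = {1, 5, 9, 10, 12}
P \ (P \ R) = {3, 6, 13, 16}
(P \ (P \ R)) ∪ P = {1, 3, 5, 6, 9, 10, 12, 13, 16}
((P \ (P \ R)) ∪ P) Δ (P \ R) = {3, 6, 13, 16}
P ∪ R = {1, 2, 3, 5, 6, 7, 8, 9, 10, 11, 12, 13, 14, 16}
P \ (P ∪ R) = {}
(((P \ (P \ R)) ∪ P) Δ (P \ R)) Δ (P \ (P ∪ R)) = {3, 6, 13, 16}
P \ Q = {1, 3, 5, 6, 9, 10, 12}
Q Δ P = {1, 3, 5, 6, 7, 9, 10, 11, 12}
Q ∩ (Q Δ P) = {7, 11}
(P \ Q) \ (Q ∩ (Q Δ P)) = {1, 3, 5, 6, 9, 10, 12}
3 lies in both, so they are not disjoint.

No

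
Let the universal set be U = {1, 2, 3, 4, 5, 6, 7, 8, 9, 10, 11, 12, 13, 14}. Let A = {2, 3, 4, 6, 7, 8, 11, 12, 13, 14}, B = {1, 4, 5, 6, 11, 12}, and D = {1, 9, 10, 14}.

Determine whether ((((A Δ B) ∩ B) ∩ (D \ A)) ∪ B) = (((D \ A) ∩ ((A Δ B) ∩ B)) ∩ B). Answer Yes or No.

A Δ B = {1, 2, 3, 5, 7, 8, 13, 14}
(A Δ B) ∩ B = {1, 5}
D \ A = {1, 9, 10}
((A Δ B) ∩ B) ∩ (D \ A) = {1}
(((A Δ B) ∩ B) ∩ (D \ A)) ∪ B = {1, 4, 5, 6, 11, 12}
(D \ A) ∩ ((A Δ B) ∩ B) = {1}
((D \ A) ∩ ((A Δ B) ∩ B)) ∩ B = {1}
4 ∈ (((A Δ B) ∩ B) ∩ (D \ A)) ∪ B but 4 ∉ ((D \ A) ∩ ((A Δ B) ∩ B)) ∩ B, so they differ.

No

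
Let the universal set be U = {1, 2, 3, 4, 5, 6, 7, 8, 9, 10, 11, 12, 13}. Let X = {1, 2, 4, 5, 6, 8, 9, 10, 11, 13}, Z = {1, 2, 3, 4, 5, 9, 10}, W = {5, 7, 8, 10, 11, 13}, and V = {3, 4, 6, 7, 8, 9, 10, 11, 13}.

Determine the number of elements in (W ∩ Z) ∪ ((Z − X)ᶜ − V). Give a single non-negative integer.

5

W ∩ Z = {5, 10}
Z − X = {3}
(Z − X)ᶜ = {1, 2, 4, 5, 6, 7, 8, 9, 10, 11, 12, 13}
(Z − X)ᶜ − V = {1, 2, 5, 12}
(W ∩ Z) ∪ ((Z − X)ᶜ − V) = {1, 2, 5, 10, 12}
|(W ∩ Z) ∪ ((Z − X)ᶜ − V)| = 5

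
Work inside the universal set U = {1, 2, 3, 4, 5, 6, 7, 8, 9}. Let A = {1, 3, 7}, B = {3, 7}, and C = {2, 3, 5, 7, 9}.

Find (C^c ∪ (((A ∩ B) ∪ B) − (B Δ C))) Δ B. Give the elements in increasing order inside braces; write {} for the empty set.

{1, 4, 6, 8}

C^c = {1, 4, 6, 8}
A ∩ B = {3, 7}
(A ∩ B) ∪ B = {3, 7}
B Δ C = {2, 5, 9}
((A ∩ B) ∪ B) − (B Δ C) = {3, 7}
C^c ∪ (((A ∩ B) ∪ B) − (B Δ C)) = {1, 3, 4, 6, 7, 8}
(C^c ∪ (((A ∩ B) ∪ B) − (B Δ C))) Δ B = {1, 4, 6, 8}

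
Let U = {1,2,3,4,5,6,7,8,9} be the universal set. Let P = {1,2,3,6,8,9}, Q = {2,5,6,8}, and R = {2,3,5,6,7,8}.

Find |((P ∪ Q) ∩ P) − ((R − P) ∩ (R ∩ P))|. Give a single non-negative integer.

P ∪ Q = {1,2,3,5,6,8,9}
(P ∪ Q) ∩ P = {1,2,3,6,8,9}
R − P = {5,7}
R ∩ P = {2,3,6,8}
(R − P) ∩ (R ∩ P) = {}
((P ∪ Q) ∩ P) − ((R − P) ∩ (R ∩ P)) = {1,2,3,6,8,9}
|((P ∪ Q) ∩ P) − ((R − P) ∩ (R ∩ P))| = 6

6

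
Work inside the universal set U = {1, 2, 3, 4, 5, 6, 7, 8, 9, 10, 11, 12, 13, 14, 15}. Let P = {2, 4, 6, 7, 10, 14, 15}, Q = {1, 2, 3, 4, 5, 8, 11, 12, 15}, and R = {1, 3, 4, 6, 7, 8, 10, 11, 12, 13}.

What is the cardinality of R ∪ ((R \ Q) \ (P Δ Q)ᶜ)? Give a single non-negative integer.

10

R \ Q = {6, 7, 10, 13}
P Δ Q = {1, 3, 5, 6, 7, 8, 10, 11, 12, 14}
(P Δ Q)ᶜ = {2, 4, 9, 13, 15}
(R \ Q) \ (P Δ Q)ᶜ = {6, 7, 10}
R ∪ ((R \ Q) \ (P Δ Q)ᶜ) = {1, 3, 4, 6, 7, 8, 10, 11, 12, 13}
|R ∪ ((R \ Q) \ (P Δ Q)ᶜ)| = 10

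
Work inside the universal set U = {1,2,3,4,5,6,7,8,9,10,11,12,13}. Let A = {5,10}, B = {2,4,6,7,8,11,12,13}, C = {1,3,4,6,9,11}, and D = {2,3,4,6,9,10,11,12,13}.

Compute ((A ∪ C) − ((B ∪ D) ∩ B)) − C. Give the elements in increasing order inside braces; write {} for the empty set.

A ∪ C = {1,3,4,5,6,9,10,11}
B ∪ D = {2,3,4,6,7,8,9,10,11,12,13}
(B ∪ D) ∩ B = {2,4,6,7,8,11,12,13}
(A ∪ C) − ((B ∪ D) ∩ B) = {1,3,5,9,10}
((A ∪ C) − ((B ∪ D) ∩ B)) − C = {5,10}

{5,10}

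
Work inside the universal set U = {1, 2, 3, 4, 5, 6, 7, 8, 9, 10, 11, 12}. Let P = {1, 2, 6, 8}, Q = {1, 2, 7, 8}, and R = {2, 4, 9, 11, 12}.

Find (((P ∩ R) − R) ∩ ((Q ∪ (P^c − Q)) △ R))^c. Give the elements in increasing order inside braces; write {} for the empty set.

P ∩ R = {2}
(P ∩ R) − R = {}
P^c = {3, 4, 5, 7, 9, 10, 11, 12}
P^c − Q = {3, 4, 5, 9, 10, 11, 12}
Q ∪ (P^c − Q) = {1, 2, 3, 4, 5, 7, 8, 9, 10, 11, 12}
(Q ∪ (P^c − Q)) △ R = {1, 3, 5, 7, 8, 10}
((P ∩ R) − R) ∩ ((Q ∪ (P^c − Q)) △ R) = {}
(((P ∩ R) − R) ∩ ((Q ∪ (P^c − Q)) △ R))^c = {1, 2, 3, 4, 5, 6, 7, 8, 9, 10, 11, 12}

{1, 2, 3, 4, 5, 6, 7, 8, 9, 10, 11, 12}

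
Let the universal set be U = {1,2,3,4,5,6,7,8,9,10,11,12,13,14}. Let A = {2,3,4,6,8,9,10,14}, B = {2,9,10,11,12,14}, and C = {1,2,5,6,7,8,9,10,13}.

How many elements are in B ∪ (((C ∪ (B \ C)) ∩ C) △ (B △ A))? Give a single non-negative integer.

12

B \ C = {11,12,14}
C ∪ (B \ C) = {1,2,5,6,7,8,9,10,11,12,13,14}
(C ∪ (B \ C)) ∩ C = {1,2,5,6,7,8,9,10,13}
B △ A = {3,4,6,8,11,12}
((C ∪ (B \ C)) ∩ C) △ (B △ A) = {1,2,3,4,5,7,9,10,11,12,13}
B ∪ (((C ∪ (B \ C)) ∩ C) △ (B △ A)) = {1,2,3,4,5,7,9,10,11,12,13,14}
|B ∪ (((C ∪ (B \ C)) ∩ C) △ (B △ A))| = 12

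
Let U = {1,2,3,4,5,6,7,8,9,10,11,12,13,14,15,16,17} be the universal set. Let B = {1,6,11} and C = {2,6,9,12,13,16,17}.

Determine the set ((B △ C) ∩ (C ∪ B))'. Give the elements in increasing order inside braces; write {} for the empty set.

{3,4,5,6,7,8,10,14,15}

B △ C = {1,2,9,11,12,13,16,17}
C ∪ B = {1,2,6,9,11,12,13,16,17}
(B △ C) ∩ (C ∪ B) = {1,2,9,11,12,13,16,17}
((B △ C) ∩ (C ∪ B))' = {3,4,5,6,7,8,10,14,15}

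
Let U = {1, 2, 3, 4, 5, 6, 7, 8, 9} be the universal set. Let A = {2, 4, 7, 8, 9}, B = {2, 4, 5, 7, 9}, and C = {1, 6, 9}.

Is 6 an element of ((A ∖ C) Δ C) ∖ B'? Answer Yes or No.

6 ∉ A and 6 ∈ C, so 6 ∉ A ∖ C
6 ∉ (A ∖ C) and 6 ∈ C, so 6 ∈ (A ∖ C) Δ C
6 ∉ B, so 6 ∈ B'
6 ∈ ((A ∖ C) Δ C) and 6 ∈ B', so 6 ∉ ((A ∖ C) Δ C) ∖ B'

No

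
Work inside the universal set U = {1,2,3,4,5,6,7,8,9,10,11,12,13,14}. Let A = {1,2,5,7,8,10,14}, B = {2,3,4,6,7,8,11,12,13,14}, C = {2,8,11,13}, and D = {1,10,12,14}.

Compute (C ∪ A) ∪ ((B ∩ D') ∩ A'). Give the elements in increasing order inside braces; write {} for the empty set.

{1,2,3,4,5,6,7,8,10,11,13,14}

C ∪ A = {1,2,5,7,8,10,11,13,14}
D' = {2,3,4,5,6,7,8,9,11,13}
B ∩ D' = {2,3,4,6,7,8,11,13}
A' = {3,4,6,9,11,12,13}
(B ∩ D') ∩ A' = {3,4,6,11,13}
(C ∪ A) ∪ ((B ∩ D') ∩ A') = {1,2,3,4,5,6,7,8,10,11,13,14}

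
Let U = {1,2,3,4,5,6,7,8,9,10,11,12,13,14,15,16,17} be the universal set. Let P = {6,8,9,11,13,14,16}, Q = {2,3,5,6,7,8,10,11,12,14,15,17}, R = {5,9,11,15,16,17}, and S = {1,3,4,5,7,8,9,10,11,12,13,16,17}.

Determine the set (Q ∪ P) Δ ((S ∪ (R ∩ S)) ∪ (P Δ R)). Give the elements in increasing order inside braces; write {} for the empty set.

Q ∪ P = {2,3,5,6,7,8,9,10,11,12,13,14,15,16,17}
R ∩ S = {5,9,11,16,17}
S ∪ (R ∩ S) = {1,3,4,5,7,8,9,10,11,12,13,16,17}
P Δ R = {5,6,8,13,14,15,17}
(S ∪ (R ∩ S)) ∪ (P Δ R) = {1,3,4,5,6,7,8,9,10,11,12,13,14,15,16,17}
(Q ∪ P) Δ ((S ∪ (R ∩ S)) ∪ (P Δ R)) = {1,2,4}

{1,2,4}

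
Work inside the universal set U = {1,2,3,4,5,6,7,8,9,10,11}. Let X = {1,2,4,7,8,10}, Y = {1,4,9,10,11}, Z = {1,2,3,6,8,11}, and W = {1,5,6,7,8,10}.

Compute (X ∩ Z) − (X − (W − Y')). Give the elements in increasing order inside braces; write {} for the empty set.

{1}

X ∩ Z = {1,2,8}
Y' = {2,3,5,6,7,8}
W − Y' = {1,10}
X − (W − Y') = {2,4,7,8}
(X ∩ Z) − (X − (W − Y')) = {1}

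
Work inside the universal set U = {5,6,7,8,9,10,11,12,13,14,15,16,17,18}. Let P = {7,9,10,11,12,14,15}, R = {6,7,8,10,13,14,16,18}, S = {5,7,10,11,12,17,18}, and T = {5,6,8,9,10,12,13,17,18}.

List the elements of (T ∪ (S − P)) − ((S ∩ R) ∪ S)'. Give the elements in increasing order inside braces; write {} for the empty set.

S − P = {5,17,18}
T ∪ (S − P) = {5,6,8,9,10,12,13,17,18}
S ∩ R = {7,10,18}
(S ∩ R) ∪ S = {5,7,10,11,12,17,18}
((S ∩ R) ∪ S)' = {6,8,9,13,14,15,16}
(T ∪ (S − P)) − ((S ∩ R) ∪ S)' = {5,10,12,17,18}

{5,10,12,17,18}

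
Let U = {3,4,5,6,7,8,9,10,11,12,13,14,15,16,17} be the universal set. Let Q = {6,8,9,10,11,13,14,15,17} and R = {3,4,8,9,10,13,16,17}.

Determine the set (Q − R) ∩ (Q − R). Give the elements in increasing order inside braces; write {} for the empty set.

Q − R = {6,11,14,15}
(Q − R) ∩ (Q − R) = {6,11,14,15}

{6,11,14,15}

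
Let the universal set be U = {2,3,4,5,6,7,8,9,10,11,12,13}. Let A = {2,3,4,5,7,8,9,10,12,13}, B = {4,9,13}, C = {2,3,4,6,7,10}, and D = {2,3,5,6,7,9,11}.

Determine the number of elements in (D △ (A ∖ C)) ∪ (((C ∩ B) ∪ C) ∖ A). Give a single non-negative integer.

A ∖ C = {5,8,9,12,13}
D △ (A ∖ C) = {2,3,6,7,8,11,12,13}
C ∩ B = {4}
(C ∩ B) ∪ C = {2,3,4,6,7,10}
((C ∩ B) ∪ C) ∖ A = {6}
(D △ (A ∖ C)) ∪ (((C ∩ B) ∪ C) ∖ A) = {2,3,6,7,8,11,12,13}
|(D △ (A ∖ C)) ∪ (((C ∩ B) ∪ C) ∖ A)| = 8

8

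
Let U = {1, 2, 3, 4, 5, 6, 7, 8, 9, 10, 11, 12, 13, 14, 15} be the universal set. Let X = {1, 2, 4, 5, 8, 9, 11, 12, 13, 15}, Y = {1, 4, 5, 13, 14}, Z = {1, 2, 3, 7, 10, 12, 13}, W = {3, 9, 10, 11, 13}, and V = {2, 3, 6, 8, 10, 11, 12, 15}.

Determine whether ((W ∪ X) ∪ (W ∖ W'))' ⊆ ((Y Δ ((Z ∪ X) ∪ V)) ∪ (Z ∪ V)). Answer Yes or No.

Yes

W ∪ X = {1, 2, 3, 4, 5, 8, 9, 10, 11, 12, 13, 15}
W' = {1, 2, 4, 5, 6, 7, 8, 12, 14, 15}
W ∖ W' = {3, 9, 10, 11, 13}
(W ∪ X) ∪ (W ∖ W') = {1, 2, 3, 4, 5, 8, 9, 10, 11, 12, 13, 15}
((W ∪ X) ∪ (W ∖ W'))' = {6, 7, 14}
Z ∪ X = {1, 2, 3, 4, 5, 7, 8, 9, 10, 11, 12, 13, 15}
(Z ∪ X) ∪ V = {1, 2, 3, 4, 5, 6, 7, 8, 9, 10, 11, 12, 13, 15}
Y Δ ((Z ∪ X) ∪ V) = {2, 3, 6, 7, 8, 9, 10, 11, 12, 14, 15}
Z ∪ V = {1, 2, 3, 6, 7, 8, 10, 11, 12, 13, 15}
(Y Δ ((Z ∪ X) ∪ V)) ∪ (Z ∪ V) = {1, 2, 3, 6, 7, 8, 9, 10, 11, 12, 13, 14, 15}
Every element of {6, 7, 14} is in {1, 2, 3, 6, 7, 8, 9, 10, 11, 12, 13, 14, 15}, so ((W ∪ X) ∪ (W ∖ W'))' ⊆ (Y Δ ((Z ∪ X) ∪ V)) ∪ (Z ∪ V).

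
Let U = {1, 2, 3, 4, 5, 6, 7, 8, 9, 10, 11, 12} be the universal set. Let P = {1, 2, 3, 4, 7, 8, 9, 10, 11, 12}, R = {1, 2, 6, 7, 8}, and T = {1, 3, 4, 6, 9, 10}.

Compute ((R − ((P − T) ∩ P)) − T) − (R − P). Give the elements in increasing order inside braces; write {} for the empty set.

{}

P − T = {2, 7, 8, 11, 12}
(P − T) ∩ P = {2, 7, 8, 11, 12}
R − ((P − T) ∩ P) = {1, 6}
(R − ((P − T) ∩ P)) − T = {}
R − P = {6}
((R − ((P − T) ∩ P)) − T) − (R − P) = {}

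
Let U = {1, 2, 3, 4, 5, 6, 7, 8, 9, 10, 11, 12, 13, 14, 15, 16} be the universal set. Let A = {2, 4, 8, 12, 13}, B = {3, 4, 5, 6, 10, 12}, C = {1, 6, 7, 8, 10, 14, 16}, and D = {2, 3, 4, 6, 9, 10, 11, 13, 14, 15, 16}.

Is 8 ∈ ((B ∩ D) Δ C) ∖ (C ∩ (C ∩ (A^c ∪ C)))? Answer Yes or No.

No

8 ∉ B and 8 ∉ D, so 8 ∉ B ∩ D
8 ∉ (B ∩ D) and 8 ∈ C, so 8 ∈ (B ∩ D) Δ C
8 ∈ A, so 8 ∉ A^c
8 ∉ A^c and 8 ∈ C, so 8 ∈ A^c ∪ C
8 ∈ C and 8 ∈ (A^c ∪ C), so 8 ∈ C ∩ (A^c ∪ C)
8 ∈ C and 8 ∈ (C ∩ (A^c ∪ C)), so 8 ∈ C ∩ (C ∩ (A^c ∪ C))
8 ∈ ((B ∩ D) Δ C) and 8 ∈ (C ∩ (C ∩ (A^c ∪ C))), so 8 ∉ ((B ∩ D) Δ C) ∖ (C ∩ (C ∩ (A^c ∪ C)))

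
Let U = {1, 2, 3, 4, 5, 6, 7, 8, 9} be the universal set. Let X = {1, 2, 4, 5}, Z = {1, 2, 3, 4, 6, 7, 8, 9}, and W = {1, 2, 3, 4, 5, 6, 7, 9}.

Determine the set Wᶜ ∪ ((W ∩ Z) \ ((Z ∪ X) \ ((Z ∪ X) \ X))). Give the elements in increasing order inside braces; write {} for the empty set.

Wᶜ = {8}
W ∩ Z = {1, 2, 3, 4, 6, 7, 9}
Z ∪ X = {1, 2, 3, 4, 5, 6, 7, 8, 9}
(Z ∪ X) \ X = {3, 6, 7, 8, 9}
(Z ∪ X) \ ((Z ∪ X) \ X) = {1, 2, 4, 5}
(W ∩ Z) \ ((Z ∪ X) \ ((Z ∪ X) \ X)) = {3, 6, 7, 9}
Wᶜ ∪ ((W ∩ Z) \ ((Z ∪ X) \ ((Z ∪ X) \ X))) = {3, 6, 7, 8, 9}

{3, 6, 7, 8, 9}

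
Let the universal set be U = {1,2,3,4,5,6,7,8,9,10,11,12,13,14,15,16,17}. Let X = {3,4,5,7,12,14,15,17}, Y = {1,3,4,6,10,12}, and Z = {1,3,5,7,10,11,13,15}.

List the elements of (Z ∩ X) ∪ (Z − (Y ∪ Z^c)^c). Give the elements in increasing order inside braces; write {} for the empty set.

Z ∩ X = {3,5,7,15}
Z^c = {2,4,6,8,9,12,14,16,17}
Y ∪ Z^c = {1,2,3,4,6,8,9,10,12,14,16,17}
(Y ∪ Z^c)^c = {5,7,11,13,15}
Z − (Y ∪ Z^c)^c = {1,3,10}
(Z ∩ X) ∪ (Z − (Y ∪ Z^c)^c) = {1,3,5,7,10,15}

{1,3,5,7,10,15}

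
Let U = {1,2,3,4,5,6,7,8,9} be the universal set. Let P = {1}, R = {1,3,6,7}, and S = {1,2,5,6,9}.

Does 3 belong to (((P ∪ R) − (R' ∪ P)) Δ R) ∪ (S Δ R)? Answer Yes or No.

3 ∉ P and 3 ∈ R, so 3 ∈ P ∪ R
3 ∈ R, so 3 ∉ R'
3 ∉ R' and 3 ∉ P, so 3 ∉ R' ∪ P
3 ∈ (P ∪ R) and 3 ∉ (R' ∪ P), so 3 ∈ (P ∪ R) − (R' ∪ P)
3 ∈ ((P ∪ R) − (R' ∪ P)) and 3 ∈ R, so 3 ∉ ((P ∪ R) − (R' ∪ P)) Δ R
3 ∉ S and 3 ∈ R, so 3 ∈ S Δ R
3 ∉ (((P ∪ R) − (R' ∪ P)) Δ R) and 3 ∈ (S Δ R), so 3 ∈ (((P ∪ R) − (R' ∪ P)) Δ R) ∪ (S Δ R)

Yes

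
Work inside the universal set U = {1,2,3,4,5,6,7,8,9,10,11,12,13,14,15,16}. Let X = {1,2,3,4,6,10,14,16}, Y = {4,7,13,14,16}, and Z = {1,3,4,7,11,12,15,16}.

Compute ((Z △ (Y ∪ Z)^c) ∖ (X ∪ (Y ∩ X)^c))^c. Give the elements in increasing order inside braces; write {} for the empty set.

{1,2,3,4,5,6,7,8,9,10,11,12,13,14,15,16}

Y ∪ Z = {1,3,4,7,11,12,13,14,15,16}
(Y ∪ Z)^c = {2,5,6,8,9,10}
Z △ (Y ∪ Z)^c = {1,2,3,4,5,6,7,8,9,10,11,12,15,16}
Y ∩ X = {4,14,16}
(Y ∩ X)^c = {1,2,3,5,6,7,8,9,10,11,12,13,15}
X ∪ (Y ∩ X)^c = {1,2,3,4,5,6,7,8,9,10,11,12,13,14,15,16}
(Z △ (Y ∪ Z)^c) ∖ (X ∪ (Y ∩ X)^c) = {}
((Z △ (Y ∪ Z)^c) ∖ (X ∪ (Y ∩ X)^c))^c = {1,2,3,4,5,6,7,8,9,10,11,12,13,14,15,16}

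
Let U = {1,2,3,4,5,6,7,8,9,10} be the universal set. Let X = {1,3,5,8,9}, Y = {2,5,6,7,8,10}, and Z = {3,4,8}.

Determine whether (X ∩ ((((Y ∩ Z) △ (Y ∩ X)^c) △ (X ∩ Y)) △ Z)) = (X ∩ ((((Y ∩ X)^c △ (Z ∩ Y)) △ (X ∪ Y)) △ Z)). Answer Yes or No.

Y ∩ Z = {8}
Y ∩ X = {5,8}
(Y ∩ X)^c = {1,2,3,4,6,7,9,10}
(Y ∩ Z) △ (Y ∩ X)^c = {1,2,3,4,6,7,8,9,10}
X ∩ Y = {5,8}
((Y ∩ Z) △ (Y ∩ X)^c) △ (X ∩ Y) = {1,2,3,4,5,6,7,9,10}
(((Y ∩ Z) △ (Y ∩ X)^c) △ (X ∩ Y)) △ Z = {1,2,5,6,7,8,9,10}
X ∩ ((((Y ∩ Z) △ (Y ∩ X)^c) △ (X ∩ Y)) △ Z) = {1,5,8,9}
Z ∩ Y = {8}
(Y ∩ X)^c △ (Z ∩ Y) = {1,2,3,4,6,7,8,9,10}
X ∪ Y = {1,2,3,5,6,7,8,9,10}
((Y ∩ X)^c △ (Z ∩ Y)) △ (X ∪ Y) = {4,5}
(((Y ∩ X)^c △ (Z ∩ Y)) △ (X ∪ Y)) △ Z = {3,5,8}
X ∩ ((((Y ∩ X)^c △ (Z ∩ Y)) △ (X ∪ Y)) △ Z) = {3,5,8}
1 ∈ X ∩ ((((Y ∩ Z) △ (Y ∩ X)^c) △ (X ∩ Y)) △ Z) but 1 ∉ X ∩ ((((Y ∩ X)^c △ (Z ∩ Y)) △ (X ∪ Y)) △ Z), so they differ.

No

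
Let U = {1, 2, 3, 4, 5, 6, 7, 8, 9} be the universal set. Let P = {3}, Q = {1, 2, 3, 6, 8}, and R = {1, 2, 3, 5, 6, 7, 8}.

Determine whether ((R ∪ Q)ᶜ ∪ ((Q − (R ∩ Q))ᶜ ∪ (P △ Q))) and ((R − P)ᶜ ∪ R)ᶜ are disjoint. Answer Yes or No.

R ∪ Q = {1, 2, 3, 5, 6, 7, 8}
(R ∪ Q)ᶜ = {4, 9}
R ∩ Q = {1, 2, 3, 6, 8}
Q − (R ∩ Q) = {}
(Q − (R ∩ Q))ᶜ = {1, 2, 3, 4, 5, 6, 7, 8, 9}
P △ Q = {1, 2, 6, 8}
(Q − (R ∩ Q))ᶜ ∪ (P △ Q) = {1, 2, 3, 4, 5, 6, 7, 8, 9}
(R ∪ Q)ᶜ ∪ ((Q − (R ∩ Q))ᶜ ∪ (P △ Q)) = {1, 2, 3, 4, 5, 6, 7, 8, 9}
R − P = {1, 2, 5, 6, 7, 8}
(R − P)ᶜ = {3, 4, 9}
(R − P)ᶜ ∪ R = {1, 2, 3, 4, 5, 6, 7, 8, 9}
((R − P)ᶜ ∪ R)ᶜ = {}
{1, 2, 3, 4, 5, 6, 7, 8, 9} and {} share no elements.

Yes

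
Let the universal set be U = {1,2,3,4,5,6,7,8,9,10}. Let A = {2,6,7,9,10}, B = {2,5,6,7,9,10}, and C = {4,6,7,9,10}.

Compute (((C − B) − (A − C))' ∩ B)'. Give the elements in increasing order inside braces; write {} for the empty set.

C − B = {4}
A − C = {2}
(C − B) − (A − C) = {4}
((C − B) − (A − C))' = {1,2,3,5,6,7,8,9,10}
((C − B) − (A − C))' ∩ B = {2,5,6,7,9,10}
(((C − B) − (A − C))' ∩ B)' = {1,3,4,8}

{1,3,4,8}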